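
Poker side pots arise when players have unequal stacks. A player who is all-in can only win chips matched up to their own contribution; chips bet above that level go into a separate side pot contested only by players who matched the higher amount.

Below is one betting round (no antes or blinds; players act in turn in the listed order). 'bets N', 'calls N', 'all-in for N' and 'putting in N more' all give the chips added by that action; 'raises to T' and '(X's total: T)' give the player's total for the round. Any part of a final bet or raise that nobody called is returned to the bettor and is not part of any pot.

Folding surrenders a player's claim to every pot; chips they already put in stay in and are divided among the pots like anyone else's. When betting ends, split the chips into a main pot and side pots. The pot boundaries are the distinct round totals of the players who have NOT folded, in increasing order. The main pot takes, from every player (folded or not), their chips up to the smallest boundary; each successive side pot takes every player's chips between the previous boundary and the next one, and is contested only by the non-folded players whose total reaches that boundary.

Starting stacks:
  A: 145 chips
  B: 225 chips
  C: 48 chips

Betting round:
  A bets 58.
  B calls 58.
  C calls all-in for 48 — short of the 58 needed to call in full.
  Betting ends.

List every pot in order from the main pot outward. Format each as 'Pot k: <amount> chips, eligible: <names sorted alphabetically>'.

Pot 1: 144 chips, eligible: A, B, C
Pot 2: 20 chips, eligible: A, B

Derivation:
Contributions: A=58, B=58, C=48
Pot levels (distinct totals of non-folded players): 48, 58
Layer 1-48: 48 each from A, B, C = 48*3 = 144 chips; eligible A, B, C
Layer 49-58: 10 each from A, B = 10*2 = 20 chips; eligible A, B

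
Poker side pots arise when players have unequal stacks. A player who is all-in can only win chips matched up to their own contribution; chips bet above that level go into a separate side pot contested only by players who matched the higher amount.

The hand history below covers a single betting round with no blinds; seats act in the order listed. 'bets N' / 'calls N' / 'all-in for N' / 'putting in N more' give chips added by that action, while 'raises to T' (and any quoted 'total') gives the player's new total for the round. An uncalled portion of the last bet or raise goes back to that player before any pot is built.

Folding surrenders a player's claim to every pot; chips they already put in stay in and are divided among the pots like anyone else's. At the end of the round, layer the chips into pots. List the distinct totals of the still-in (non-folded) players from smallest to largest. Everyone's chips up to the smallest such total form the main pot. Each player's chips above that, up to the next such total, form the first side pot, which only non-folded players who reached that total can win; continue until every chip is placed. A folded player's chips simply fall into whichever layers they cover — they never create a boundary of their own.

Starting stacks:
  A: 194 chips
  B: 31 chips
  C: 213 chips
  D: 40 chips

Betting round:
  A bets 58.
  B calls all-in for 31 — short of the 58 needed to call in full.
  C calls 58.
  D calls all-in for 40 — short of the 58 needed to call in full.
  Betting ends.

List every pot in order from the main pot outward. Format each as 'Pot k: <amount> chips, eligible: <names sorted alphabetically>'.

Pot 1: 124 chips, eligible: A, B, C, D
Pot 2: 27 chips, eligible: A, C, D
Pot 3: 36 chips, eligible: A, C

Derivation:
Contributions: A=58, B=31, C=58, D=40
Pot levels (distinct totals of non-folded players): 31, 40, 58
Layer 1-31: 31 each from A, B, C, D = 31*4 = 124 chips; eligible A, B, C, D
Layer 32-40: 9 each from A, C, D = 9*3 = 27 chips; eligible A, C, D
Layer 41-58: 18 each from A, C = 18*2 = 36 chips; eligible A, C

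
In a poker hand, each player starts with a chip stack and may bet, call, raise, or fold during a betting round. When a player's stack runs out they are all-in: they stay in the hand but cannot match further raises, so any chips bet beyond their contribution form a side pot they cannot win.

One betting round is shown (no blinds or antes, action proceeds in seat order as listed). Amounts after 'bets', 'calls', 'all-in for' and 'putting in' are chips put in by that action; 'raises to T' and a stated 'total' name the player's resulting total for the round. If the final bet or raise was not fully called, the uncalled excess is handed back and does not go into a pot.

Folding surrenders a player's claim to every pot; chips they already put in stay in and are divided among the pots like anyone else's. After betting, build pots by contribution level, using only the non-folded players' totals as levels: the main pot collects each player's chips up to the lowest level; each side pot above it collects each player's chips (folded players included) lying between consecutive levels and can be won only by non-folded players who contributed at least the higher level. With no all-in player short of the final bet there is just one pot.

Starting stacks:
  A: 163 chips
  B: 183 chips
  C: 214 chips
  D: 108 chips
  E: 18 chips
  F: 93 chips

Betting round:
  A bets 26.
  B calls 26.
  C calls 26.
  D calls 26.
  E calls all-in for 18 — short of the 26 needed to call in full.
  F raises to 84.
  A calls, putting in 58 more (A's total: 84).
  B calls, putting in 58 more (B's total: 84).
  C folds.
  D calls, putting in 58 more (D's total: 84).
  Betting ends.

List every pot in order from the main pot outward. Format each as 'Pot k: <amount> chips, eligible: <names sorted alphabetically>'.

Pot 1: 108 chips, eligible: A, B, D, E, F
Pot 2: 272 chips, eligible: A, B, D, F

Derivation:
Contributions: A=84, B=84, C=26, D=84, E=18, F=84
Folded: C
Pot levels (distinct totals of non-folded players): 18, 84
Layer 1-18: 18 each from A, B, C, D, E, F = 18*6 = 108 chips; eligible A, B, D, E, F
Layer 19-84: A 66 + B 66 + C 8 + D 66 + F 66 = 272 chips; eligible A, B, D, F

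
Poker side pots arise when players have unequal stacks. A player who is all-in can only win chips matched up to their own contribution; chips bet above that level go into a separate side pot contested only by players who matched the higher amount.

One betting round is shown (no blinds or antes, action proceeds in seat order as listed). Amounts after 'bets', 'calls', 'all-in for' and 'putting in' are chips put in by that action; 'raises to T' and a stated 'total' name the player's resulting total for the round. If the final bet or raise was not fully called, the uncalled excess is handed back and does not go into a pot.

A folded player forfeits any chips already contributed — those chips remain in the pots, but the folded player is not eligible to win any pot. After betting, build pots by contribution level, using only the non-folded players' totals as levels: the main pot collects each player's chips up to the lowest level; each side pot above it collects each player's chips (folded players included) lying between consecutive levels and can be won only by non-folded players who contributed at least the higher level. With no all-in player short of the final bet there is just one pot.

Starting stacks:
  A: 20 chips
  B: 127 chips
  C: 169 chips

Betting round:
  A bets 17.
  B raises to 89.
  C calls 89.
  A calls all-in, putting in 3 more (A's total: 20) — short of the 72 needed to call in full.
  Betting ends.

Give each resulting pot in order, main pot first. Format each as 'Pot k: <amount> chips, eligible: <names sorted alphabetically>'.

Pot 1: 60 chips, eligible: A, B, C
Pot 2: 138 chips, eligible: B, C

Derivation:
Contributions: A=20, B=89, C=89
Pot levels (distinct totals of non-folded players): 20, 89
Layer 1-20: 20 each from A, B, C = 20*3 = 60 chips; eligible A, B, C
Layer 21-89: 69 each from B, C = 69*2 = 138 chips; eligible B, C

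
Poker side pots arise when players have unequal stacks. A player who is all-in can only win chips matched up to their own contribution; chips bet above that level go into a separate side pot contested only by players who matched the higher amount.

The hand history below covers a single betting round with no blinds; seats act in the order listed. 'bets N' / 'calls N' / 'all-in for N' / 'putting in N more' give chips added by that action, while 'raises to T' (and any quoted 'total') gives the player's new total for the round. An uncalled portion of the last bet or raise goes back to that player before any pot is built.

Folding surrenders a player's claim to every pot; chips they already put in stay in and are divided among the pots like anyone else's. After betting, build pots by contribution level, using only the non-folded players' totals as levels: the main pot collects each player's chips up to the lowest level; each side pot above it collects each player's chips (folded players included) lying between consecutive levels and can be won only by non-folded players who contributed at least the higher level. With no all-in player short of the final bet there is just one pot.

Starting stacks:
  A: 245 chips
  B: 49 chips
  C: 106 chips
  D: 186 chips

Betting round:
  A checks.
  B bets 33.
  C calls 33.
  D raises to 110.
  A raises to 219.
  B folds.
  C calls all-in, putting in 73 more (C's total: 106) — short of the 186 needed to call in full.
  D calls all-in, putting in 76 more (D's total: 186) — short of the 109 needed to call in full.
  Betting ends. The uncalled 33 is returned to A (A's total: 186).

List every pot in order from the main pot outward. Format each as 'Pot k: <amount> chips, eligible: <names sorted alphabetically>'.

Contributions (after 33 returned to A): A=186, B=33, C=106, D=186
Folded: B
Pot levels (distinct totals of non-folded players): 106, 186
Layer 1-106: A 106 + B 33 + C 106 + D 106 = 351 chips; eligible A, C, D
Layer 107-186: 80 each from A, D = 80*2 = 160 chips; eligible A, D

Pot 1: 351 chips, eligible: A, C, D
Pot 2: 160 chips, eligible: A, D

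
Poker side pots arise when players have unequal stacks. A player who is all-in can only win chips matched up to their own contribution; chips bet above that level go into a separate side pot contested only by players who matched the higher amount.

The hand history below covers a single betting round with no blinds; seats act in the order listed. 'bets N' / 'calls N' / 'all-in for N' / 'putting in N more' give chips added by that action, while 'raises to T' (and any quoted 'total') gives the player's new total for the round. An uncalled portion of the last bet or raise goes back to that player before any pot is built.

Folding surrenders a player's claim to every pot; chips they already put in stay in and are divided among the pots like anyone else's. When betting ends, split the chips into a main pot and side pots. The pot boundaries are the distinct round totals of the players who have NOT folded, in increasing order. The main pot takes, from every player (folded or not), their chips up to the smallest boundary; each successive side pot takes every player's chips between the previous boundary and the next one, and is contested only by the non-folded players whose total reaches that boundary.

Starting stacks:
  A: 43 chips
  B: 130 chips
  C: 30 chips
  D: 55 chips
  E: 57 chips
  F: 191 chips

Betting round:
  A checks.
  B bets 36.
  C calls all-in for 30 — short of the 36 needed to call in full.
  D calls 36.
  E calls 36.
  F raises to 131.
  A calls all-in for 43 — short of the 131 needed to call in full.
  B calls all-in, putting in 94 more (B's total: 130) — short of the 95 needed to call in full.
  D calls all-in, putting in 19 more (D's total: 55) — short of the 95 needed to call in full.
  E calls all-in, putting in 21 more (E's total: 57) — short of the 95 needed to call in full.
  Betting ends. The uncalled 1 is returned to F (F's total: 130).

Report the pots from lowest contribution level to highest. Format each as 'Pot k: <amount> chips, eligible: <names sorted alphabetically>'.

Pot 1: 180 chips, eligible: A, B, C, D, E, F
Pot 2: 65 chips, eligible: A, B, D, E, F
Pot 3: 48 chips, eligible: B, D, E, F
Pot 4: 6 chips, eligible: B, E, F
Pot 5: 146 chips, eligible: B, F

Derivation:
Contributions (after 1 returned to F): A=43, B=130, C=30, D=55, E=57, F=130
Pot levels (distinct totals of non-folded players): 30, 43, 55, 57, 130
Layer 1-30: 30 each from A, B, C, D, E, F = 30*6 = 180 chips; eligible A, B, C, D, E, F
Layer 31-43: 13 each from A, B, D, E, F = 13*5 = 65 chips; eligible A, B, D, E, F
Layer 44-55: 12 each from B, D, E, F = 12*4 = 48 chips; eligible B, D, E, F
Layer 56-57: 2 each from B, E, F = 2*3 = 6 chips; eligible B, E, F
Layer 58-130: 73 each from B, F = 73*2 = 146 chips; eligible B, F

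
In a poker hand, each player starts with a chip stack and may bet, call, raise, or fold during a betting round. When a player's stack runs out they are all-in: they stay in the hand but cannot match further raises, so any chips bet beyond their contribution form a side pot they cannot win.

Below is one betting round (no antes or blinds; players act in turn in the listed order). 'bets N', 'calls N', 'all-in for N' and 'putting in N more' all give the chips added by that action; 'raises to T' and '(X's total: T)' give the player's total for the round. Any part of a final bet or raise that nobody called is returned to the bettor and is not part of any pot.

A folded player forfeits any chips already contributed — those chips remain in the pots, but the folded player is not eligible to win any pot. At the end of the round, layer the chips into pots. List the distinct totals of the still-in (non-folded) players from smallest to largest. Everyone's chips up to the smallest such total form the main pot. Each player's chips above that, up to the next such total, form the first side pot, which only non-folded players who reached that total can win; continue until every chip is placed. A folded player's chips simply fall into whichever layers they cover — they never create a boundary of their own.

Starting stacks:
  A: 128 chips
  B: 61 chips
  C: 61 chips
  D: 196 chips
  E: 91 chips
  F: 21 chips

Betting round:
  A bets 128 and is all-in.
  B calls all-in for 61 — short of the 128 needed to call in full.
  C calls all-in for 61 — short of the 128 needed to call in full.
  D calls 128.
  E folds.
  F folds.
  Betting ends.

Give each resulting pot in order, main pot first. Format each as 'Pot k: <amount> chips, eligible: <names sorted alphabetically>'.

Pot 1: 244 chips, eligible: A, B, C, D
Pot 2: 134 chips, eligible: A, D

Derivation:
Contributions: A=128, B=61, C=61, D=128
Folded: E, F
Pot levels (distinct totals of non-folded players): 61, 128
Layer 1-61: 61 each from A, B, C, D = 61*4 = 244 chips; eligible A, B, C, D
Layer 62-128: 67 each from A, D = 67*2 = 134 chips; eligible A, D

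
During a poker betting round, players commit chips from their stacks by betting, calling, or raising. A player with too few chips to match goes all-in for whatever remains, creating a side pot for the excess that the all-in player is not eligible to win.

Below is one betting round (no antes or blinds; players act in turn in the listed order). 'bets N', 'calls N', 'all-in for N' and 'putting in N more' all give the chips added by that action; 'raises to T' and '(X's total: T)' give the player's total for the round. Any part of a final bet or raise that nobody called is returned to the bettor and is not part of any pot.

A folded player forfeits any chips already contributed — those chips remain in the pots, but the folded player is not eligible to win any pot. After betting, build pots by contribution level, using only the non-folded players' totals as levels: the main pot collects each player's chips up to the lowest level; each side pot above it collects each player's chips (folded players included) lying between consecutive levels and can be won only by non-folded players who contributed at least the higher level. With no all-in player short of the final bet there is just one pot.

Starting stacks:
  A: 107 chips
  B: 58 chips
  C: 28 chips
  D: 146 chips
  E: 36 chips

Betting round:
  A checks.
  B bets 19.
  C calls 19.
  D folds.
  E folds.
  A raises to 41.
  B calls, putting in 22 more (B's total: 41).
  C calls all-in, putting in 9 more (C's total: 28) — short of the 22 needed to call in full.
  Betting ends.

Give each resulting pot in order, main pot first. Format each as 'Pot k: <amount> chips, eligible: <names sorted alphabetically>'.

Contributions: A=41, B=41, C=28
Folded: D, E
Pot levels (distinct totals of non-folded players): 28, 41
Layer 1-28: 28 each from A, B, C = 28*3 = 84 chips; eligible A, B, C
Layer 29-41: 13 each from A, B = 13*2 = 26 chips; eligible A, B

Pot 1: 84 chips, eligible: A, B, C
Pot 2: 26 chips, eligible: A, B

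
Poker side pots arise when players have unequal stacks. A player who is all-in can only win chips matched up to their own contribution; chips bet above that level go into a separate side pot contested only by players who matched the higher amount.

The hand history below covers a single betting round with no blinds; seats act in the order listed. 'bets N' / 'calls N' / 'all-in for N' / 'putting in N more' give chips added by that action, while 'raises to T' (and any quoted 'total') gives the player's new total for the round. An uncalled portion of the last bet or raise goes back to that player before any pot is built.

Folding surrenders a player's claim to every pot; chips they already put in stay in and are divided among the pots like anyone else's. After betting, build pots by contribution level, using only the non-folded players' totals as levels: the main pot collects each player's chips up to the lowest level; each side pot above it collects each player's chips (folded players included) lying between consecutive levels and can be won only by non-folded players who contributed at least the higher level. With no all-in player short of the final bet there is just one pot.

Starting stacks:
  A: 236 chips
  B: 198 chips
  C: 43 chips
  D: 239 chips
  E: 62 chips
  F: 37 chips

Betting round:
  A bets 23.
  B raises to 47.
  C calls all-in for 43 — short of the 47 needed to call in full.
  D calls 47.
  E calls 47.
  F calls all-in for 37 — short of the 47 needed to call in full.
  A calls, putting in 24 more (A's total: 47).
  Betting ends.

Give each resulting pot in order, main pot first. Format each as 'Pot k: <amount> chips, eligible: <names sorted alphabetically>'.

Contributions: A=47, B=47, C=43, D=47, E=47, F=37
Pot levels (distinct totals of non-folded players): 37, 43, 47
Layer 1-37: 37 each from A, B, C, D, E, F = 37*6 = 222 chips; eligible A, B, C, D, E, F
Layer 38-43: 6 each from A, B, C, D, E = 6*5 = 30 chips; eligible A, B, C, D, E
Layer 44-47: 4 each from A, B, D, E = 4*4 = 16 chips; eligible A, B, D, E

Pot 1: 222 chips, eligible: A, B, C, D, E, F
Pot 2: 30 chips, eligible: A, B, C, D, E
Pot 3: 16 chips, eligible: A, B, D, E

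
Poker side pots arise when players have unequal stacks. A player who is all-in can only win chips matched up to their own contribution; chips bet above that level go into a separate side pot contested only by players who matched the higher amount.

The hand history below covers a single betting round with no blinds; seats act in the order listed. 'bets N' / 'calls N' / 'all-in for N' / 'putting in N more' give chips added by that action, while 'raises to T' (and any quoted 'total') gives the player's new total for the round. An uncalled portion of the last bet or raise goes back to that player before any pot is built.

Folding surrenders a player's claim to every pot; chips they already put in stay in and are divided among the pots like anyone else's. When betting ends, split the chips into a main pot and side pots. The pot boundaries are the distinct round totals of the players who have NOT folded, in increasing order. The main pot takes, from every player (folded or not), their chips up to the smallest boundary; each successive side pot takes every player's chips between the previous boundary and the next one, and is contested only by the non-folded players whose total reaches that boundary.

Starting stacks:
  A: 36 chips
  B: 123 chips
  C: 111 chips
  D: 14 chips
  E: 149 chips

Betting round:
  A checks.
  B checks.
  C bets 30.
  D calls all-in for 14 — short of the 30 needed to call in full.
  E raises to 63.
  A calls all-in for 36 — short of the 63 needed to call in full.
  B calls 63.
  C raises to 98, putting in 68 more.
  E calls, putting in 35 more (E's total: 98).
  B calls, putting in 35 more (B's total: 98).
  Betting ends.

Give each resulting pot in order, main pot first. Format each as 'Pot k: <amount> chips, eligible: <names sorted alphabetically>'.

Pot 1: 70 chips, eligible: A, B, C, D, E
Pot 2: 88 chips, eligible: A, B, C, E
Pot 3: 186 chips, eligible: B, C, E

Derivation:
Contributions: A=36, B=98, C=98, D=14, E=98
Pot levels (distinct totals of non-folded players): 14, 36, 98
Layer 1-14: 14 each from A, B, C, D, E = 14*5 = 70 chips; eligible A, B, C, D, E
Layer 15-36: 22 each from A, B, C, E = 22*4 = 88 chips; eligible A, B, C, E
Layer 37-98: 62 each from B, C, E = 62*3 = 186 chips; eligible B, C, E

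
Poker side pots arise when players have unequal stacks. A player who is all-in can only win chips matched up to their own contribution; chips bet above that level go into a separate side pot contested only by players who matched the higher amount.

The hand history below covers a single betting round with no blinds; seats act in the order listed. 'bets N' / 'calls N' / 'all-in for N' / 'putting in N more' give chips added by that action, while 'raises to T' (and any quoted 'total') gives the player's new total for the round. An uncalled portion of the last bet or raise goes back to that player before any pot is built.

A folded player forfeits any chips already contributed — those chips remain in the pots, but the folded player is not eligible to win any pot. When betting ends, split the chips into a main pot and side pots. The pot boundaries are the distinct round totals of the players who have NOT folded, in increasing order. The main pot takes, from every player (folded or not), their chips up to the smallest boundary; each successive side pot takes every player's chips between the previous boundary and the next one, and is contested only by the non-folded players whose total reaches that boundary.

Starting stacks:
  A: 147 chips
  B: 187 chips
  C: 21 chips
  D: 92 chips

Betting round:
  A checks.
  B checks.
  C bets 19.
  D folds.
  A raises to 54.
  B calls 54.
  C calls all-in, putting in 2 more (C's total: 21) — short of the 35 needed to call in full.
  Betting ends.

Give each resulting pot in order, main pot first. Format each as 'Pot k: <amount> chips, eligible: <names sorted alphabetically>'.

Pot 1: 63 chips, eligible: A, B, C
Pot 2: 66 chips, eligible: A, B

Derivation:
Contributions: A=54, B=54, C=21
Folded: D
Pot levels (distinct totals of non-folded players): 21, 54
Layer 1-21: 21 each from A, B, C = 21*3 = 63 chips; eligible A, B, C
Layer 22-54: 33 each from A, B = 33*2 = 66 chips; eligible A, B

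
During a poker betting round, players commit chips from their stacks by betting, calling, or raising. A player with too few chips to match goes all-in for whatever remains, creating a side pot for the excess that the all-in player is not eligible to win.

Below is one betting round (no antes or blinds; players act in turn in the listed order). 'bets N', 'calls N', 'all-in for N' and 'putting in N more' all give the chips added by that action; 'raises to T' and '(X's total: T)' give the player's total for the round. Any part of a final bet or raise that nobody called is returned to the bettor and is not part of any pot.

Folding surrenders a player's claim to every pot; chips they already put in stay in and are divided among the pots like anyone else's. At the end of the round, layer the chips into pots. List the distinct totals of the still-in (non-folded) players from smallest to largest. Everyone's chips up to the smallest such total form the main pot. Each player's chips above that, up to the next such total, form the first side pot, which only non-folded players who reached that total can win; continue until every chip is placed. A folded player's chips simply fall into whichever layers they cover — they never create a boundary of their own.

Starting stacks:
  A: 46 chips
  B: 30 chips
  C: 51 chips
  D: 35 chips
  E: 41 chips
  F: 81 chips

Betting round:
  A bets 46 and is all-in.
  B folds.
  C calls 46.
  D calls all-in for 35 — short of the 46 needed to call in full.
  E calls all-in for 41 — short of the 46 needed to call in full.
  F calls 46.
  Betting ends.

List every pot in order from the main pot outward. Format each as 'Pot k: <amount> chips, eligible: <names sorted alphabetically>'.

Contributions: A=46, C=46, D=35, E=41, F=46
Folded: B
Pot levels (distinct totals of non-folded players): 35, 41, 46
Layer 1-35: 35 each from A, C, D, E, F = 35*5 = 175 chips; eligible A, C, D, E, F
Layer 36-41: 6 each from A, C, E, F = 6*4 = 24 chips; eligible A, C, E, F
Layer 42-46: 5 each from A, C, F = 5*3 = 15 chips; eligible A, C, F

Pot 1: 175 chips, eligible: A, C, D, E, F
Pot 2: 24 chips, eligible: A, C, E, F
Pot 3: 15 chips, eligible: A, C, F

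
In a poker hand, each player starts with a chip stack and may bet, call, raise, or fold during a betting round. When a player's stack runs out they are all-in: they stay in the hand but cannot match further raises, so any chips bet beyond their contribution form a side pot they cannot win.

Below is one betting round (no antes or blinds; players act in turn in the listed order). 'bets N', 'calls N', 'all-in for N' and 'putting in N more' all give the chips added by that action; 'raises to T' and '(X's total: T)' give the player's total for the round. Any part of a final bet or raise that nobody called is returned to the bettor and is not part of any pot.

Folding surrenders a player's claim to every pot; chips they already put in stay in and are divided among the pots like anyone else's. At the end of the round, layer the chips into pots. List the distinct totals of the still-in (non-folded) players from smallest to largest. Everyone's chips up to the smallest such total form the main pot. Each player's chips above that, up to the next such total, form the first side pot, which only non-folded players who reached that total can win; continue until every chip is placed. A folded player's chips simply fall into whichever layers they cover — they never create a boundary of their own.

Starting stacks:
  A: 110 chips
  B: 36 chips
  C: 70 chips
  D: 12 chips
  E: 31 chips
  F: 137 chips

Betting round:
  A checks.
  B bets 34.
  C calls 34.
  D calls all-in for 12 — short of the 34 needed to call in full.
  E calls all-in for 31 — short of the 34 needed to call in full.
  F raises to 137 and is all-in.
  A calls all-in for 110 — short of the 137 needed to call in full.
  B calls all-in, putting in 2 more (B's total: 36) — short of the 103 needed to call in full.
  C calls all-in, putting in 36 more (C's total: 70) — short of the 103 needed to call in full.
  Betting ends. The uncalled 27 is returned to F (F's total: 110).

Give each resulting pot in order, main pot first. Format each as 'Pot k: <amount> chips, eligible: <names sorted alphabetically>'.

Contributions (after 27 returned to F): A=110, B=36, C=70, D=12, E=31, F=110
Pot levels (distinct totals of non-folded players): 12, 31, 36, 70, 110
Layer 1-12: 12 each from A, B, C, D, E, F = 12*6 = 72 chips; eligible A, B, C, D, E, F
Layer 13-31: 19 each from A, B, C, E, F = 19*5 = 95 chips; eligible A, B, C, E, F
Layer 32-36: 5 each from A, B, C, F = 5*4 = 20 chips; eligible A, B, C, F
Layer 37-70: 34 each from A, C, F = 34*3 = 102 chips; eligible A, C, F
Layer 71-110: 40 each from A, F = 40*2 = 80 chips; eligible A, F

Pot 1: 72 chips, eligible: A, B, C, D, E, F
Pot 2: 95 chips, eligible: A, B, C, E, F
Pot 3: 20 chips, eligible: A, B, C, F
Pot 4: 102 chips, eligible: A, C, F
Pot 5: 80 chips, eligible: A, F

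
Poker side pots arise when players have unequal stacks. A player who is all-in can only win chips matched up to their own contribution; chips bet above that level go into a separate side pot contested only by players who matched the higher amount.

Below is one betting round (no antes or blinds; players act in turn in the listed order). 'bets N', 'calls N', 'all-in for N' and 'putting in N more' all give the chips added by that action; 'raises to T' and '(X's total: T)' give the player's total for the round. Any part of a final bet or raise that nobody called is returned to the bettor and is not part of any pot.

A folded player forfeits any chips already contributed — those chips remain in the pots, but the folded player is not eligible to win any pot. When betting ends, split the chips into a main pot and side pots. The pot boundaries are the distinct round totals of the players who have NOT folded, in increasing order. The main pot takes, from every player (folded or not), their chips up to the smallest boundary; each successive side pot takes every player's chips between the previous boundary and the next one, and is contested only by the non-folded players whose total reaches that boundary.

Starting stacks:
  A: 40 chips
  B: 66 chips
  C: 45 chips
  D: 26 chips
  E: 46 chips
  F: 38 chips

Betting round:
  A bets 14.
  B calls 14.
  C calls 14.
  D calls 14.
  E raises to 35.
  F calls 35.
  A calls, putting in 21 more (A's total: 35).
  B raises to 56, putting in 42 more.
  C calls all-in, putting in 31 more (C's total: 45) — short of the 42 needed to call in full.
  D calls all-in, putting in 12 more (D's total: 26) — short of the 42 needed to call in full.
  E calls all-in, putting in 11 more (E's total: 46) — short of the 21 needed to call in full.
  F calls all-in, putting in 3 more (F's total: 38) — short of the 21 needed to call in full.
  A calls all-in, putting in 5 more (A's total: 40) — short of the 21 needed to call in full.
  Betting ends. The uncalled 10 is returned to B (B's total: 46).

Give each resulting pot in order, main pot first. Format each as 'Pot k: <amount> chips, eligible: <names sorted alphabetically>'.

Pot 1: 156 chips, eligible: A, B, C, D, E, F
Pot 2: 60 chips, eligible: A, B, C, E, F
Pot 3: 8 chips, eligible: A, B, C, E
Pot 4: 15 chips, eligible: B, C, E
Pot 5: 2 chips, eligible: B, E

Derivation:
Contributions (after 10 returned to B): A=40, B=46, C=45, D=26, E=46, F=38
Pot levels (distinct totals of non-folded players): 26, 38, 40, 45, 46
Layer 1-26: 26 each from A, B, C, D, E, F = 26*6 = 156 chips; eligible A, B, C, D, E, F
Layer 27-38: 12 each from A, B, C, E, F = 12*5 = 60 chips; eligible A, B, C, E, F
Layer 39-40: 2 each from A, B, C, E = 2*4 = 8 chips; eligible A, B, C, E
Layer 41-45: 5 each from B, C, E = 5*3 = 15 chips; eligible B, C, E
Layer 46-46: 1 each from B, E = 1*2 = 2 chips; eligible B, E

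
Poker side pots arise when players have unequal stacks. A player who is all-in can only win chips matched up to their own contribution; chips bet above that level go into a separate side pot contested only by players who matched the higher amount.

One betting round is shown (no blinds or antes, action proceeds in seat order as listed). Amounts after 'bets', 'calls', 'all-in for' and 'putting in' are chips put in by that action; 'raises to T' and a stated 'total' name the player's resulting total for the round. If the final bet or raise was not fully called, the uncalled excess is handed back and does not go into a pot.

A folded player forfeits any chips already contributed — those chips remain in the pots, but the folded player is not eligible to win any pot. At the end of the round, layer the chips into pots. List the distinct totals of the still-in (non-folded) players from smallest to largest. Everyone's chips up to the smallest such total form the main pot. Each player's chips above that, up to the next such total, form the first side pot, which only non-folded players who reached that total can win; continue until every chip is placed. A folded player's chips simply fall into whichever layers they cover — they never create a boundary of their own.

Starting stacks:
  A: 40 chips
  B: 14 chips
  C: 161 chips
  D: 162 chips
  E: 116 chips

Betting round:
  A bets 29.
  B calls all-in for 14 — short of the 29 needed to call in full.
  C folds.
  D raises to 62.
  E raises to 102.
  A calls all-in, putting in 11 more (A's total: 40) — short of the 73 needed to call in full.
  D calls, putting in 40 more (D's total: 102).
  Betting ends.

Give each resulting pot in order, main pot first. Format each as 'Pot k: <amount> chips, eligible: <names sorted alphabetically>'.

Contributions: A=40, B=14, D=102, E=102
Folded: C
Pot levels (distinct totals of non-folded players): 14, 40, 102
Layer 1-14: 14 each from A, B, D, E = 14*4 = 56 chips; eligible A, B, D, E
Layer 15-40: 26 each from A, D, E = 26*3 = 78 chips; eligible A, D, E
Layer 41-102: 62 each from D, E = 62*2 = 124 chips; eligible D, E

Pot 1: 56 chips, eligible: A, B, D, E
Pot 2: 78 chips, eligible: A, D, E
Pot 3: 124 chips, eligible: D, E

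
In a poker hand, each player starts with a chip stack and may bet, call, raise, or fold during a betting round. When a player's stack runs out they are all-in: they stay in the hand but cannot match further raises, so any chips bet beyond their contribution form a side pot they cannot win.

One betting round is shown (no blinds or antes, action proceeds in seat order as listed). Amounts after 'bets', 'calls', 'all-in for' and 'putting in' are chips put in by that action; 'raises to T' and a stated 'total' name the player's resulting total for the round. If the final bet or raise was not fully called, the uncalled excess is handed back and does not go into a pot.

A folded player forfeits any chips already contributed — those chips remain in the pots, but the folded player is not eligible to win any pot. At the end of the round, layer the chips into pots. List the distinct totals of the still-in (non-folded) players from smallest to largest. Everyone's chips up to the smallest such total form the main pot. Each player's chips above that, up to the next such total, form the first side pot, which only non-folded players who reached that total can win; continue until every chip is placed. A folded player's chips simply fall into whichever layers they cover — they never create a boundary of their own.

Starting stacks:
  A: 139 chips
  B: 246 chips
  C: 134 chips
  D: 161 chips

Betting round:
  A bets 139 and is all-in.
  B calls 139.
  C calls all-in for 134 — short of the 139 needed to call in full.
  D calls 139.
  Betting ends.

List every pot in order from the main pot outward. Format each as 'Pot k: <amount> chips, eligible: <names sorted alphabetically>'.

Pot 1: 536 chips, eligible: A, B, C, D
Pot 2: 15 chips, eligible: A, B, D

Derivation:
Contributions: A=139, B=139, C=134, D=139
Pot levels (distinct totals of non-folded players): 134, 139
Layer 1-134: 134 each from A, B, C, D = 134*4 = 536 chips; eligible A, B, C, D
Layer 135-139: 5 each from A, B, D = 5*3 = 15 chips; eligible A, B, D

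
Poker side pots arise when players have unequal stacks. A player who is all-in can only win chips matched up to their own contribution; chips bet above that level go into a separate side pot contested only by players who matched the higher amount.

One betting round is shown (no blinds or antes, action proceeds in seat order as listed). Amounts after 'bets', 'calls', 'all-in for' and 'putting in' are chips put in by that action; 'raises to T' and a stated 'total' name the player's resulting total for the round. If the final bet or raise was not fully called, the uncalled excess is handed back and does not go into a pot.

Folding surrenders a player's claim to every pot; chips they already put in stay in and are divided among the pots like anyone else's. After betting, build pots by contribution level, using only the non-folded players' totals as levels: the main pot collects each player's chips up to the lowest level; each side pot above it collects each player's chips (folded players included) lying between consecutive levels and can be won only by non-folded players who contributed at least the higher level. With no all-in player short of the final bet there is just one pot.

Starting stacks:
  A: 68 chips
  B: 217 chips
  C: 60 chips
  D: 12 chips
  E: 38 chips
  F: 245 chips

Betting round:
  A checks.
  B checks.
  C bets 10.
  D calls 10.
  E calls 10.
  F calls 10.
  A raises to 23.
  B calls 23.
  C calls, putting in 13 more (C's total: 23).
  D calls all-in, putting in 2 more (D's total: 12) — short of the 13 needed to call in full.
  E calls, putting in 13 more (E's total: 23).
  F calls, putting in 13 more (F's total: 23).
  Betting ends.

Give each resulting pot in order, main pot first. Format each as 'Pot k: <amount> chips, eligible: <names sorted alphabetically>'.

Contributions: A=23, B=23, C=23, D=12, E=23, F=23
Pot levels (distinct totals of non-folded players): 12, 23
Layer 1-12: 12 each from A, B, C, D, E, F = 12*6 = 72 chips; eligible A, B, C, D, E, F
Layer 13-23: 11 each from A, B, C, E, F = 11*5 = 55 chips; eligible A, B, C, E, F

Pot 1: 72 chips, eligible: A, B, C, D, E, F
Pot 2: 55 chips, eligible: A, B, C, E, F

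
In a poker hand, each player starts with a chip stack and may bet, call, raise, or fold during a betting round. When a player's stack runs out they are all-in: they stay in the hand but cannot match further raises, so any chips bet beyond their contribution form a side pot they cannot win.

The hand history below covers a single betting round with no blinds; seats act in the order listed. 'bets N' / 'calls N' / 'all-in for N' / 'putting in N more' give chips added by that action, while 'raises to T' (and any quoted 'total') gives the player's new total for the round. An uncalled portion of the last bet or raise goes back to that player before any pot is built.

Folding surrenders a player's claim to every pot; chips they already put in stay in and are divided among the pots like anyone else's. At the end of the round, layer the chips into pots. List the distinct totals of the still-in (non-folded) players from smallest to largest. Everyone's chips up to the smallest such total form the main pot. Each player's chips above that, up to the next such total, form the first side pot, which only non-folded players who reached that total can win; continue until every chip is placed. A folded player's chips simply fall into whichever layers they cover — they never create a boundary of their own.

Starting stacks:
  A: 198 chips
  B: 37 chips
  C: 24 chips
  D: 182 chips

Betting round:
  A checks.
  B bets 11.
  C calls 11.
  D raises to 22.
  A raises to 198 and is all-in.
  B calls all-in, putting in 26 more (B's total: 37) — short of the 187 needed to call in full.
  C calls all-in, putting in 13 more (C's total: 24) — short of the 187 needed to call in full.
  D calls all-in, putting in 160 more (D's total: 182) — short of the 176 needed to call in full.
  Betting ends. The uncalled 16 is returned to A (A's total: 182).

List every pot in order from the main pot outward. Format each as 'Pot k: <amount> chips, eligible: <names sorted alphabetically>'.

Pot 1: 96 chips, eligible: A, B, C, D
Pot 2: 39 chips, eligible: A, B, D
Pot 3: 290 chips, eligible: A, D

Derivation:
Contributions (after 16 returned to A): A=182, B=37, C=24, D=182
Pot levels (distinct totals of non-folded players): 24, 37, 182
Layer 1-24: 24 each from A, B, C, D = 24*4 = 96 chips; eligible A, B, C, D
Layer 25-37: 13 each from A, B, D = 13*3 = 39 chips; eligible A, B, D
Layer 38-182: 145 each from A, D = 145*2 = 290 chips; eligible A, D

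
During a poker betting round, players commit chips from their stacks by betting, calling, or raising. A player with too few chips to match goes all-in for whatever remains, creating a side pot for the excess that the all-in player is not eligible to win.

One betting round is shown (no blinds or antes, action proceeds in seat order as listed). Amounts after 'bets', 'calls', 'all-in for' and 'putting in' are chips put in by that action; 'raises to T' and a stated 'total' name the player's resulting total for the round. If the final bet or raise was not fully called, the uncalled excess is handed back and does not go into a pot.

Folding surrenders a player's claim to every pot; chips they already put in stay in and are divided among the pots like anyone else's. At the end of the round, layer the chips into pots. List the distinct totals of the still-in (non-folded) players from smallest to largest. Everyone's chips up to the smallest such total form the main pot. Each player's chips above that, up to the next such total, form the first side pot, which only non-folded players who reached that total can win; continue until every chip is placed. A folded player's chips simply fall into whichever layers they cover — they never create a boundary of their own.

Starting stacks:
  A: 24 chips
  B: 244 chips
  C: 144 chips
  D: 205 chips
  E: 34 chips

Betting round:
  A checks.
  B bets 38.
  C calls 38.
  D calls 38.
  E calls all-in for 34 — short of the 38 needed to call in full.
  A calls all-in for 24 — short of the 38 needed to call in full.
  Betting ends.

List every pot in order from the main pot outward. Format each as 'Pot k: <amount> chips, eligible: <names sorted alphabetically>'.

Contributions: A=24, B=38, C=38, D=38, E=34
Pot levels (distinct totals of non-folded players): 24, 34, 38
Layer 1-24: 24 each from A, B, C, D, E = 24*5 = 120 chips; eligible A, B, C, D, E
Layer 25-34: 10 each from B, C, D, E = 10*4 = 40 chips; eligible B, C, D, E
Layer 35-38: 4 each from B, C, D = 4*3 = 12 chips; eligible B, C, D

Pot 1: 120 chips, eligible: A, B, C, D, E
Pot 2: 40 chips, eligible: B, C, D, E
Pot 3: 12 chips, eligible: B, C, D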